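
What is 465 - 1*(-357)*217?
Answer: 77934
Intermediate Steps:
465 - 1*(-357)*217 = 465 + 357*217 = 465 + 77469 = 77934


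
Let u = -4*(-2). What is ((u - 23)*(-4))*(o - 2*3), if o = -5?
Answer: -660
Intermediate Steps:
u = 8
((u - 23)*(-4))*(o - 2*3) = ((8 - 23)*(-4))*(-5 - 2*3) = (-15*(-4))*(-5 - 6) = 60*(-11) = -660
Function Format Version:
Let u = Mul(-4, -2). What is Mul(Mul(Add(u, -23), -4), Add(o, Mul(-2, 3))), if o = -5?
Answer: -660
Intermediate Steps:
u = 8
Mul(Mul(Add(u, -23), -4), Add(o, Mul(-2, 3))) = Mul(Mul(Add(8, -23), -4), Add(-5, Mul(-2, 3))) = Mul(Mul(-15, -4), Add(-5, -6)) = Mul(60, -11) = -660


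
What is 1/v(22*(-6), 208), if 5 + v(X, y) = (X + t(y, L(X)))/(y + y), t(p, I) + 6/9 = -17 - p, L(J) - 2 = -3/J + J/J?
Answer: -1248/7313 ≈ -0.17066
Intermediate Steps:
L(J) = 3 - 3/J (L(J) = 2 + (-3/J + J/J) = 2 + (-3/J + 1) = 2 + (1 - 3/J) = 3 - 3/J)
t(p, I) = -53/3 - p (t(p, I) = -⅔ + (-17 - p) = -53/3 - p)
v(X, y) = -5 + (-53/3 + X - y)/(2*y) (v(X, y) = -5 + (X + (-53/3 - y))/(y + y) = -5 + (-53/3 + X - y)/((2*y)) = -5 + (-53/3 + X - y)*(1/(2*y)) = -5 + (-53/3 + X - y)/(2*y))
1/v(22*(-6), 208) = 1/((⅙)*(-53 - 33*208 + 3*(22*(-6)))/208) = 1/((⅙)*(1/208)*(-53 - 6864 + 3*(-132))) = 1/((⅙)*(1/208)*(-53 - 6864 - 396)) = 1/((⅙)*(1/208)*(-7313)) = 1/(-7313/1248) = -1248/7313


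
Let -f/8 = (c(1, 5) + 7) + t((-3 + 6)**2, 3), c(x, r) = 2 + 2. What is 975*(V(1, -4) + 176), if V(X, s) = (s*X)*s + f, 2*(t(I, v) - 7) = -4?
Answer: 62400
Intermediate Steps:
t(I, v) = 5 (t(I, v) = 7 + (1/2)*(-4) = 7 - 2 = 5)
c(x, r) = 4
f = -128 (f = -8*((4 + 7) + 5) = -8*(11 + 5) = -8*16 = -128)
V(X, s) = -128 + X*s**2 (V(X, s) = (s*X)*s - 128 = (X*s)*s - 128 = X*s**2 - 128 = -128 + X*s**2)
975*(V(1, -4) + 176) = 975*((-128 + 1*(-4)**2) + 176) = 975*((-128 + 1*16) + 176) = 975*((-128 + 16) + 176) = 975*(-112 + 176) = 975*64 = 62400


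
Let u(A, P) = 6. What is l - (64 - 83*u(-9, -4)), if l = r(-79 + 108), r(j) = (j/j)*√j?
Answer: 434 + √29 ≈ 439.39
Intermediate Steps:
r(j) = √j (r(j) = 1*√j = √j)
l = √29 (l = √(-79 + 108) = √29 ≈ 5.3852)
l - (64 - 83*u(-9, -4)) = √29 - (64 - 83*6) = √29 - (64 - 498) = √29 - 1*(-434) = √29 + 434 = 434 + √29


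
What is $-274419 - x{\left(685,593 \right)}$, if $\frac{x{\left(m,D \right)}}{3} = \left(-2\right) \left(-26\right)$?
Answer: $-274575$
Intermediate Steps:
$x{\left(m,D \right)} = 156$ ($x{\left(m,D \right)} = 3 \left(\left(-2\right) \left(-26\right)\right) = 3 \cdot 52 = 156$)
$-274419 - x{\left(685,593 \right)} = -274419 - 156 = -274575$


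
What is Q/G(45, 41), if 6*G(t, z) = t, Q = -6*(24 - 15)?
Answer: -36/5 ≈ -7.2000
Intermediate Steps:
Q = -54 (Q = -6*9 = -54)
G(t, z) = t/6
Q/G(45, 41) = -54/((⅙)*45) = -54/15/2 = -54*2/15 = -36/5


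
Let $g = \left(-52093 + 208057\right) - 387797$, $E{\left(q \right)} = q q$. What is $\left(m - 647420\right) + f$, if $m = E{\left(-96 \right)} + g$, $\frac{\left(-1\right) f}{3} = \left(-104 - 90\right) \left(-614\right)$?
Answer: $-1227385$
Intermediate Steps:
$f = -357348$ ($f = - 3 \left(-104 - 90\right) \left(-614\right) = - 3 \left(\left(-194\right) \left(-614\right)\right) = \left(-3\right) 119116 = -357348$)
$E{\left(q \right)} = q^{2}$
$g = -231833$ ($g = 155964 - 387797 = -231833$)
$m = -222617$ ($m = \left(-96\right)^{2} - 231833 = 9216 - 231833 = -222617$)
$\left(m - 647420\right) + f = \left(-222617 - 647420\right) - 357348 = -870037 - 357348 = -1227385$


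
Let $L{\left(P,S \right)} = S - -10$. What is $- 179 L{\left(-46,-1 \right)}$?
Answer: $-1611$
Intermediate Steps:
$L{\left(P,S \right)} = 10 + S$ ($L{\left(P,S \right)} = S + 10 = 10 + S$)
$- 179 L{\left(-46,-1 \right)} = - 179 \left(10 - 1\right) = \left(-179\right) 9 = -1611$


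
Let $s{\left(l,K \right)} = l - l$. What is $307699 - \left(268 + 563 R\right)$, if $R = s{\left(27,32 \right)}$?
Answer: $307431$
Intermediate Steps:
$s{\left(l,K \right)} = 0$
$R = 0$
$307699 - \left(268 + 563 R\right) = 307699 - 268 = 307431$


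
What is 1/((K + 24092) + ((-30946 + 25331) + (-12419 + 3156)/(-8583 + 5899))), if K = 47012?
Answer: 2684/175781739 ≈ 1.5269e-5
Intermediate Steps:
1/((K + 24092) + ((-30946 + 25331) + (-12419 + 3156)/(-8583 + 5899))) = 1/((47012 + 24092) + ((-30946 + 25331) + (-12419 + 3156)/(-8583 + 5899))) = 1/(71104 + (-5615 - 9263/(-2684))) = 1/(71104 + (-5615 - 9263*(-1/2684))) = 1/(71104 + (-5615 + 9263/2684)) = 1/(71104 - 15061397/2684) = 1/(175781739/2684) = 2684/175781739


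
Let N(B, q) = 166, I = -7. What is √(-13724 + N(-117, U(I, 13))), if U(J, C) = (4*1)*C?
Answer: I*√13558 ≈ 116.44*I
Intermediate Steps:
U(J, C) = 4*C
√(-13724 + N(-117, U(I, 13))) = √(-13724 + 166) = √(-13558) = I*√13558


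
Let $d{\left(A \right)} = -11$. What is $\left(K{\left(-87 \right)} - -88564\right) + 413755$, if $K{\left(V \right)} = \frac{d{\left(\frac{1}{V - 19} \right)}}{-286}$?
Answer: $\frac{13060295}{26} \approx 5.0232 \cdot 10^{5}$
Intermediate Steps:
$K{\left(V \right)} = \frac{1}{26}$ ($K{\left(V \right)} = - \frac{11}{-286} = \left(-11\right) \left(- \frac{1}{286}\right) = \frac{1}{26}$)
$\left(K{\left(-87 \right)} - -88564\right) + 413755 = \left(\frac{1}{26} - -88564\right) + 413755 = \left(\frac{1}{26} + 88564\right) + 413755 = \frac{2302665}{26} + 413755 = \frac{13060295}{26}$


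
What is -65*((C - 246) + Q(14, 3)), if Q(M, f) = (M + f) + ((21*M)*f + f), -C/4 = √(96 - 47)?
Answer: -40820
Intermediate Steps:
C = -28 (C = -4*√(96 - 47) = -4*√49 = -4*7 = -28)
Q(M, f) = M + 2*f + 21*M*f (Q(M, f) = (M + f) + (21*M*f + f) = (M + f) + (f + 21*M*f) = M + 2*f + 21*M*f)
-65*((C - 246) + Q(14, 3)) = -65*((-28 - 246) + (14 + 2*3 + 21*14*3)) = -65*(-274 + (14 + 6 + 882)) = -65*(-274 + 902) = -65*628 = -40820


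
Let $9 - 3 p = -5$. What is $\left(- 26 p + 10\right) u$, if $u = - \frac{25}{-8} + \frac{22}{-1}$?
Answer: $\frac{25217}{12} \approx 2101.4$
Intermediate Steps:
$p = \frac{14}{3}$ ($p = 3 - - \frac{5}{3} = 3 + \frac{5}{3} = \frac{14}{3} \approx 4.6667$)
$u = - \frac{151}{8}$ ($u = \left(-25\right) \left(- \frac{1}{8}\right) + 22 \left(-1\right) = \frac{25}{8} - 22 = - \frac{151}{8} \approx -18.875$)
$\left(- 26 p + 10\right) u = \left(\left(-26\right) \frac{14}{3} + 10\right) \left(- \frac{151}{8}\right) = \left(- \frac{364}{3} + 10\right) \left(- \frac{151}{8}\right) = \left(- \frac{334}{3}\right) \left(- \frac{151}{8}\right) = \frac{25217}{12}$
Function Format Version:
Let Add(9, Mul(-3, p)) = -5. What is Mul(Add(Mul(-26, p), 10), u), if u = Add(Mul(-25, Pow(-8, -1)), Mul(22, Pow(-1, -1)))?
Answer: Rational(25217, 12) ≈ 2101.4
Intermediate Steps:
p = Rational(14, 3) (p = Add(3, Mul(Rational(-1, 3), -5)) = Add(3, Rational(5, 3)) = Rational(14, 3) ≈ 4.6667)
u = Rational(-151, 8) (u = Add(Mul(-25, Rational(-1, 8)), Mul(22, -1)) = Add(Rational(25, 8), -22) = Rational(-151, 8) ≈ -18.875)
Mul(Add(Mul(-26, p), 10), u) = Mul(Add(Mul(-26, Rational(14, 3)), 10), Rational(-151, 8)) = Mul(Add(Rational(-364, 3), 10), Rational(-151, 8)) = Mul(Rational(-334, 3), Rational(-151, 8)) = Rational(25217, 12)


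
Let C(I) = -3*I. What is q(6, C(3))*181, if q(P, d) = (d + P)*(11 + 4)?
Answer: -8145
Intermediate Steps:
q(P, d) = 15*P + 15*d (q(P, d) = (P + d)*15 = 15*P + 15*d)
q(6, C(3))*181 = (15*6 + 15*(-3*3))*181 = (90 + 15*(-9))*181 = (90 - 135)*181 = -45*181 = -8145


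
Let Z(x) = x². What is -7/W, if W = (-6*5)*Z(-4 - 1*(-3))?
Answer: 7/30 ≈ 0.23333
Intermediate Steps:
W = -30 (W = (-6*5)*(-4 - 1*(-3))² = -30*(-4 + 3)² = -30*(-1)² = -30*1 = -30)
-7/W = -7/(-30) = -7*(-1/30) = 7/30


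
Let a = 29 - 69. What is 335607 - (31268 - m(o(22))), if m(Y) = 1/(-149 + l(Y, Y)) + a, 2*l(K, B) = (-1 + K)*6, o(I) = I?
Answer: 26169713/86 ≈ 3.0430e+5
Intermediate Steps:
a = -40
l(K, B) = -3 + 3*K (l(K, B) = ((-1 + K)*6)/2 = (-6 + 6*K)/2 = -3 + 3*K)
m(Y) = -40 + 1/(-152 + 3*Y) (m(Y) = 1/(-149 + (-3 + 3*Y)) - 40 = 1/(-152 + 3*Y) - 40 = -40 + 1/(-152 + 3*Y))
335607 - (31268 - m(o(22))) = 335607 - (31268 - 3*(2027 - 40*22)/(-152 + 3*22)) = 335607 - (31268 - 3*(2027 - 880)/(-152 + 66)) = 335607 - (31268 - 3*1147/(-86)) = 335607 - (31268 - 3*(-1)*1147/86) = 335607 - (31268 - 1*(-3441/86)) = 335607 - (31268 + 3441/86) = 335607 - 1*2692489/86 = 335607 - 2692489/86 = 26169713/86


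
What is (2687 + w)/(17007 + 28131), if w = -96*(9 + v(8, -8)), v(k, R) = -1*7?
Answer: 2495/45138 ≈ 0.055275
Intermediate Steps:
v(k, R) = -7
w = -192 (w = -96*(9 - 7) = -96*2 = -192)
(2687 + w)/(17007 + 28131) = (2687 - 192)/(17007 + 28131) = 2495/45138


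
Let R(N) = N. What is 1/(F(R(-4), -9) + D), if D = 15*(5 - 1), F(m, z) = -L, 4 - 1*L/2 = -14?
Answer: 1/24 ≈ 0.041667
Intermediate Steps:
L = 36 (L = 8 - 2*(-14) = 8 + 28 = 36)
F(m, z) = -36 (F(m, z) = -1*36 = -36)
D = 60 (D = 15*4 = 60)
1/(F(R(-4), -9) + D) = 1/(-36 + 60) = 1/24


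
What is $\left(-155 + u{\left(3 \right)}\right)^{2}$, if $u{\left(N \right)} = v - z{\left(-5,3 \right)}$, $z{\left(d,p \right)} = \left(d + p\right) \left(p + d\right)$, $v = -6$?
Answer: $27225$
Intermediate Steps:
$z{\left(d,p \right)} = \left(d + p\right)^{2}$ ($z{\left(d,p \right)} = \left(d + p\right) \left(d + p\right) = \left(d + p\right)^{2}$)
$u{\left(N \right)} = -10$ ($u{\left(N \right)} = -6 - \left(-5 + 3\right)^{2} = -6 - \left(-2\right)^{2} = -6 - 4 = -10$)
$\left(-155 + u{\left(3 \right)}\right)^{2} = \left(-155 - 10\right)^{2} = \left(-165\right)^{2} = 27225$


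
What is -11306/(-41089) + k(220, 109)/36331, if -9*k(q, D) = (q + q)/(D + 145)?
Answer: 469487681318/1706275496637 ≈ 0.27515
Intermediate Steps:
k(q, D) = -2*q/(9*(145 + D)) (k(q, D) = -(q + q)/(9*(D + 145)) = -2*q/(9*(145 + D)))
-11306/(-41089) + k(220, 109)/36331 = -11306/(-41089) - 2*220/(1305 + 9*109)/36331 = -11306*(-1/41089) - 2*220/(1305 + 981)*(1/36331) = 11306/41089 - 2*220/2286*(1/36331) = 11306/41089 - 2*220*1/2286*(1/36331) = 11306/41089 - 220/1143*1/36331 = 11306/41089 - 220/41526333 = 469487681318/1706275496637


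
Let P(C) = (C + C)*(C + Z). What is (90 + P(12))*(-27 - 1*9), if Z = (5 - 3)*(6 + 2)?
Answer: -27432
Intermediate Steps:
Z = 16 (Z = 2*8 = 16)
P(C) = 2*C*(16 + C) (P(C) = (C + C)*(C + 16) = (2*C)*(16 + C) = 2*C*(16 + C))
(90 + P(12))*(-27 - 1*9) = (90 + 2*12*(16 + 12))*(-27 - 1*9) = (90 + 2*12*28)*(-27 - 9) = (90 + 672)*(-36) = 762*(-36) = -27432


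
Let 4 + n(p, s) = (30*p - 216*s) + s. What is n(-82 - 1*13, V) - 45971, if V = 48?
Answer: -59145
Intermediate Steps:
n(p, s) = -4 - 215*s + 30*p (n(p, s) = -4 + ((30*p - 216*s) + s) = -4 + ((-216*s + 30*p) + s) = -4 + (-215*s + 30*p) = -4 - 215*s + 30*p)
n(-82 - 1*13, V) - 45971 = (-4 - 215*48 + 30*(-82 - 1*13)) - 45971 = (-4 - 10320 + 30*(-82 - 13)) - 45971 = (-4 - 10320 + 30*(-95)) - 45971 = (-4 - 10320 - 2850) - 45971 = -13174 - 45971 = -59145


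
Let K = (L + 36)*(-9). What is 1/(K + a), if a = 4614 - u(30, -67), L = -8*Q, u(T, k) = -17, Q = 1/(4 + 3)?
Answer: 7/30221 ≈ 0.00023163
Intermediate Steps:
Q = ⅐ (Q = 1/7 = ⅐ ≈ 0.14286)
L = -8/7 (L = -8*⅐ = -8/7 ≈ -1.1429)
a = 4631 (a = 4614 - 1*(-17) = 4614 + 17 = 4631)
K = -2196/7 (K = (-8/7 + 36)*(-9) = (244/7)*(-9) = -2196/7 ≈ -313.71)
1/(K + a) = 1/(-2196/7 + 4631) = 1/(30221/7) = 7/30221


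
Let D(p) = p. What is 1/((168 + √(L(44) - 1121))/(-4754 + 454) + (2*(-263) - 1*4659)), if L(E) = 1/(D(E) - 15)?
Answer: -695067449900/3603951883863251 + 6450*I*√26187/3603951883863251 ≈ -0.00019286 + 2.8962e-10*I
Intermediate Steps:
L(E) = 1/(-15 + E) (L(E) = 1/(E - 15) = 1/(-15 + E))
1/((168 + √(L(44) - 1121))/(-4754 + 454) + (2*(-263) - 1*4659)) = 1/((168 + √(1/(-15 + 44) - 1121))/(-4754 + 454) + (2*(-263) - 1*4659)) = 1/((168 + √(1/29 - 1121))/(-4300) + (-526 - 4659)) = 1/((168 + √(1/29 - 1121))*(-1/4300) - 5185) = 1/((168 + √(-32508/29))*(-1/4300) - 5185) = 1/((168 + 6*I*√26187/29)*(-1/4300) - 5185) = 1/((-42/1075 - 3*I*√26187/62350) - 5185) = 1/(-5573917/1075 - 3*I*√26187/62350)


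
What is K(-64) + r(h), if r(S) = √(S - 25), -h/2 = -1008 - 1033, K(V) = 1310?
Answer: 1310 + √4057 ≈ 1373.7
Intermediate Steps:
h = 4082 (h = -2*(-1008 - 1033) = -2*(-2041) = 4082)
r(S) = √(-25 + S)
K(-64) + r(h) = 1310 + √(-25 + 4082) = 1310 + √4057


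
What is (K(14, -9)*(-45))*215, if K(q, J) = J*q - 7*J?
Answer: 609525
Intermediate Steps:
K(q, J) = -7*J + J*q
(K(14, -9)*(-45))*215 = (-9*(-7 + 14)*(-45))*215 = (-9*7*(-45))*215 = -63*(-45)*215 = 2835*215 = 609525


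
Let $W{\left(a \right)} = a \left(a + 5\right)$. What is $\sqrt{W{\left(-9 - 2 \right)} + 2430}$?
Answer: $8 \sqrt{39} \approx 49.96$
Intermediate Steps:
$W{\left(a \right)} = a \left(5 + a\right)$
$\sqrt{W{\left(-9 - 2 \right)} + 2430} = \sqrt{\left(-9 - 2\right) \left(5 - 11\right) + 2430} = \sqrt{- 11 \left(5 - 11\right) + 2430} = \sqrt{\left(-11\right) \left(-6\right) + 2430} = \sqrt{66 + 2430} = \sqrt{2496} = 8 \sqrt{39}$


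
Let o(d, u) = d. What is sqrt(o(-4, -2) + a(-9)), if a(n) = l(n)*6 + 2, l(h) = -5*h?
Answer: 2*sqrt(67) ≈ 16.371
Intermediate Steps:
a(n) = 2 - 30*n (a(n) = -5*n*6 + 2 = -30*n + 2 = 2 - 30*n)
sqrt(o(-4, -2) + a(-9)) = sqrt(-4 + (2 - 30*(-9))) = sqrt(-4 + (2 + 270)) = sqrt(-4 + 272) = sqrt(268) = 2*sqrt(67)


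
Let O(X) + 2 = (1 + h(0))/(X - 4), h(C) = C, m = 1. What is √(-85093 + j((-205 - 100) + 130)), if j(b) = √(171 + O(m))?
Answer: √(-765837 + 3*√1518)/3 ≈ 291.68*I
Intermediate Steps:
O(X) = -2 + 1/(-4 + X) (O(X) = -2 + (1 + 0)/(X - 4) = -2 + 1/(-4 + X))
j(b) = √1518/3 (j(b) = √(171 + (9 - 2*1)/(-4 + 1)) = √(171 + (9 - 2)/(-3)) = √(171 - ⅓*7) = √(171 - 7/3) = √(506/3) = √1518/3)
√(-85093 + j((-205 - 100) + 130)) = √(-85093 + √1518/3)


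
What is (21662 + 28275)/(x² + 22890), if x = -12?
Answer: 49937/23034 ≈ 2.1680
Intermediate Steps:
(21662 + 28275)/(x² + 22890) = (21662 + 28275)/((-12)² + 22890) = 49937/(144 + 22890) = 49937/23034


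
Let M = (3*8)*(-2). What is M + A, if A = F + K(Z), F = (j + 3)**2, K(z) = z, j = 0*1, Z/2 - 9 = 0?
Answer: -21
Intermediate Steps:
Z = 18 (Z = 18 + 2*0 = 18 + 0 = 18)
j = 0
F = 9 (F = (0 + 3)**2 = 3**2 = 9)
M = -48 (M = 24*(-2) = -48)
A = 27 (A = 9 + 18 = 27)
M + A = -48 + 27 = -21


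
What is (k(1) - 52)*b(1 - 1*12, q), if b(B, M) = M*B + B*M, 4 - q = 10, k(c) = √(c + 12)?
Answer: -6864 + 132*√13 ≈ -6388.1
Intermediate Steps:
k(c) = √(12 + c)
q = -6 (q = 4 - 1*10 = 4 - 10 = -6)
b(B, M) = 2*B*M (b(B, M) = B*M + B*M = 2*B*M)
(k(1) - 52)*b(1 - 1*12, q) = (√(12 + 1) - 52)*(2*(1 - 1*12)*(-6)) = (√13 - 52)*(2*(1 - 12)*(-6)) = (-52 + √13)*(2*(-11)*(-6)) = (-52 + √13)*132 = -6864 + 132*√13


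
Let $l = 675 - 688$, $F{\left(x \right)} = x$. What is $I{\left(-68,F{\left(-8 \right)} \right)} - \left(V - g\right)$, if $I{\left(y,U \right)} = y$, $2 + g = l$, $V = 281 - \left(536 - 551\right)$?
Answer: $-379$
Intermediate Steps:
$l = -13$ ($l = 675 - 688 = -13$)
$V = 296$ ($V = 281 - \left(536 - 551\right) = 281 - -15 = 281 + 15 = 296$)
$g = -15$ ($g = -2 - 13 = -15$)
$I{\left(-68,F{\left(-8 \right)} \right)} - \left(V - g\right) = -68 - 311 = -379$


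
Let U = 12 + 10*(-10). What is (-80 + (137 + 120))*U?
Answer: -15576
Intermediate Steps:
U = -88 (U = 12 - 100 = -88)
(-80 + (137 + 120))*U = (-80 + (137 + 120))*(-88) = (-80 + 257)*(-88) = 177*(-88) = -15576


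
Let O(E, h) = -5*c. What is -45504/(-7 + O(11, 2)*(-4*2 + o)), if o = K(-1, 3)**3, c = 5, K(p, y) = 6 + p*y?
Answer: 22752/241 ≈ 94.407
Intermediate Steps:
o = 27 (o = (6 - 1*3)**3 = (6 - 3)**3 = 3**3 = 27)
O(E, h) = -25 (O(E, h) = -5*5 = -25)
-45504/(-7 + O(11, 2)*(-4*2 + o)) = -45504/(-7 - 25*(-4*2 + 27)) = -45504/(-7 - 25*(-8 + 27)) = -45504/(-7 - 25*19) = -45504/(-7 - 475) = -45504/(-482) = -45504*(-1/482) = 22752/241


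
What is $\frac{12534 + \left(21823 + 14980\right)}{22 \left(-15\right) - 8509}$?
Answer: $- \frac{49337}{8839} \approx -5.5817$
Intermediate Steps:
$\frac{12534 + \left(21823 + 14980\right)}{22 \left(-15\right) - 8509} = \frac{12534 + 36803}{-330 - 8509} = \frac{49337}{-8839} = 49337 \left(- \frac{1}{8839}\right) = - \frac{49337}{8839}$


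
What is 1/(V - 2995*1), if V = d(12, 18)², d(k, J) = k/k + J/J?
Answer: -1/2991 ≈ -0.00033434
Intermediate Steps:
d(k, J) = 2 (d(k, J) = 1 + 1 = 2)
V = 4 (V = 2² = 4)
1/(V - 2995*1) = 1/(4 - 2995*1) = 1/(4 - 2995) = 1/(-2991) = -1/2991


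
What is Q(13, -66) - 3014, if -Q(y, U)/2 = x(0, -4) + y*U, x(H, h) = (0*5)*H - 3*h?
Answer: -1322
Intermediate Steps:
x(H, h) = -3*h (x(H, h) = 0*H - 3*h = 0 - 3*h = -3*h)
Q(y, U) = -24 - 2*U*y (Q(y, U) = -2*(-3*(-4) + y*U) = -2*(12 + U*y) = -24 - 2*U*y)
Q(13, -66) - 3014 = (-24 - 2*(-66)*13) - 3014 = (-24 + 1716) - 3014 = 1692 - 3014 = -1322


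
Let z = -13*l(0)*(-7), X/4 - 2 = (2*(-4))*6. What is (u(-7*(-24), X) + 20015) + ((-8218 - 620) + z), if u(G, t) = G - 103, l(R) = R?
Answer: 11242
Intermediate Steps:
X = -184 (X = 8 + 4*((2*(-4))*6) = 8 + 4*(-8*6) = 8 + 4*(-48) = 8 - 192 = -184)
z = 0 (z = -13*0*(-7) = 0*(-7) = 0)
u(G, t) = -103 + G
(u(-7*(-24), X) + 20015) + ((-8218 - 620) + z) = ((-103 - 7*(-24)) + 20015) + ((-8218 - 620) + 0) = ((-103 + 168) + 20015) + (-8838 + 0) = (65 + 20015) - 8838 = 20080 - 8838 = 11242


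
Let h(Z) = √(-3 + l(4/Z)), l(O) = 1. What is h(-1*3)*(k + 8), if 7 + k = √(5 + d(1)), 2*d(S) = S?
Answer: I*(√2 + √11) ≈ 4.7308*I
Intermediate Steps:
d(S) = S/2
k = -7 + √22/2 (k = -7 + √(5 + (½)*1) = -7 + √(5 + ½) = -7 + √(11/2) = -7 + √22/2 ≈ -4.6548)
h(Z) = I*√2 (h(Z) = √(-3 + 1) = √(-2) = I*√2)
h(-1*3)*(k + 8) = (I*√2)*((-7 + √22/2) + 8) = (I*√2)*(1 + √22/2) = I*√2*(1 + √22/2)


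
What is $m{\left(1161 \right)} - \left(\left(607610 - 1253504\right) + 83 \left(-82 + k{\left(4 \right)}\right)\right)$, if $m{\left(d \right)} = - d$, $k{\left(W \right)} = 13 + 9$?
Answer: $649713$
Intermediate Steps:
$k{\left(W \right)} = 22$
$m{\left(1161 \right)} - \left(\left(607610 - 1253504\right) + 83 \left(-82 + k{\left(4 \right)}\right)\right) = \left(-1\right) 1161 - \left(\left(607610 - 1253504\right) + 83 \left(-82 + 22\right)\right) = -1161 - \left(-645894 + 83 \left(-60\right)\right) = -1161 - \left(-645894 - 4980\right) = -1161 - -650874 = -1161 + 650874 = 649713$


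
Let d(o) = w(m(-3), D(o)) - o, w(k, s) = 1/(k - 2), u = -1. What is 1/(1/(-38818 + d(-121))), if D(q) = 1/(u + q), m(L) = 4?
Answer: -77393/2 ≈ -38697.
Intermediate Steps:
D(q) = 1/(-1 + q)
w(k, s) = 1/(-2 + k)
d(o) = ½ - o (d(o) = 1/(-2 + 4) - o = 1/2 - o = ½ - o)
1/(1/(-38818 + d(-121))) = 1/(1/(-38818 + (½ - 1*(-121)))) = 1/(1/(-38818 + (½ + 121))) = 1/(1/(-38818 + 243/2)) = 1/(1/(-77393/2)) = 1/(-2/77393) = -77393/2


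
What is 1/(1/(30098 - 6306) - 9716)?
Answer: -23792/231163071 ≈ -0.00010292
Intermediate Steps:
1/(1/(30098 - 6306) - 9716) = 1/(1/23792 - 9716) = 1/(-231163071/23792) = -23792/231163071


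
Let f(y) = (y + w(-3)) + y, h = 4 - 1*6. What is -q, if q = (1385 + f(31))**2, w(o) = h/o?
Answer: -18861649/9 ≈ -2.0957e+6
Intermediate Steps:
h = -2 (h = 4 - 6 = -2)
w(o) = -2/o
f(y) = 2/3 + 2*y (f(y) = (y - 2/(-3)) + y = (y - 2*(-1/3)) + y = (y + 2/3) + y = (2/3 + y) + y = 2/3 + 2*y)
q = 18861649/9 (q = (1385 + (2/3 + 2*31))**2 = (1385 + (2/3 + 62))**2 = (1385 + 188/3)**2 = (4343/3)**2 = 18861649/9 ≈ 2.0957e+6)
-q = -1*18861649/9 = -18861649/9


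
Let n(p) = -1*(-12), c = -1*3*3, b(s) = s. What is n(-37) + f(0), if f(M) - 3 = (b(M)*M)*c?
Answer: 15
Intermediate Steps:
c = -9 (c = -3*3 = -9)
n(p) = 12
f(M) = 3 - 9*M² (f(M) = 3 + (M*M)*(-9) = 3 + M²*(-9) = 3 - 9*M²)
n(-37) + f(0) = 12 + (3 - 9*0²) = 12 + (3 - 9*0) = 12 + (3 + 0) = 12 + 3 = 15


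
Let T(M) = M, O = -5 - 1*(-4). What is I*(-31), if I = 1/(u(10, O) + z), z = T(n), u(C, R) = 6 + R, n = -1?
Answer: -31/4 ≈ -7.7500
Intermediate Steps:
O = -1 (O = -5 + 4 = -1)
z = -1
I = 1/4 (I = 1/((6 - 1) - 1) = 1/(5 - 1) = 1/4 ≈ 0.25000)
I*(-31) = (1/4)*(-31) = -31/4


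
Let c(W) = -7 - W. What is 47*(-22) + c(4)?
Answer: -1045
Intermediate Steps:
47*(-22) + c(4) = 47*(-22) + (-7 - 1*4) = -1034 + (-7 - 4) = -1034 - 11 = -1045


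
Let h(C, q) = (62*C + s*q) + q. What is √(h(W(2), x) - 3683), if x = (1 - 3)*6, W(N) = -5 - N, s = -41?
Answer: I*√3637 ≈ 60.308*I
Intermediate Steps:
x = -12 (x = -2*6 = -12)
h(C, q) = -40*q + 62*C (h(C, q) = (62*C - 41*q) + q = (-41*q + 62*C) + q = -40*q + 62*C)
√(h(W(2), x) - 3683) = √((-40*(-12) + 62*(-5 - 1*2)) - 3683) = √((480 + 62*(-5 - 2)) - 3683) = √((480 + 62*(-7)) - 3683) = √((480 - 434) - 3683) = √(46 - 3683) = √(-3637) = I*√3637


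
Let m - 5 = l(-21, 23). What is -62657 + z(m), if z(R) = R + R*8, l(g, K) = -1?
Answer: -62621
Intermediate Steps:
m = 4 (m = 5 - 1 = 4)
z(R) = 9*R (z(R) = R + 8*R = 9*R)
-62657 + z(m) = -62657 + 9*4 = -62657 + 36 = -62621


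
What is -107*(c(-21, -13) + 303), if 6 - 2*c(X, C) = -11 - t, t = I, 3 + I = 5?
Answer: -66875/2 ≈ -33438.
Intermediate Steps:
I = 2 (I = -3 + 5 = 2)
t = 2
c(X, C) = 19/2 (c(X, C) = 3 - (-11 - 1*2)/2 = 3 - (-11 - 2)/2 = 3 - ½*(-13) = 3 + 13/2 = 19/2)
-107*(c(-21, -13) + 303) = -107*(19/2 + 303) = -107*625/2 = -66875/2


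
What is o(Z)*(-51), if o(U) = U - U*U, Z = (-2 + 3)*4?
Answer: 612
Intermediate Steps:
Z = 4 (Z = 1*4 = 4)
o(U) = U - U**2
o(Z)*(-51) = (4*(1 - 1*4))*(-51) = (4*(1 - 4))*(-51) = (4*(-3))*(-51) = -12*(-51) = 612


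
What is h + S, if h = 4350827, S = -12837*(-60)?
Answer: 5121047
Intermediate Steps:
S = 770220
h + S = 4350827 + 770220 = 5121047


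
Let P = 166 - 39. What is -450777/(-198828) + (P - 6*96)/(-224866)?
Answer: 16908949109/7451609508 ≈ 2.2692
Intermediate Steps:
P = 127
-450777/(-198828) + (P - 6*96)/(-224866) = -450777/(-198828) + (127 - 6*96)/(-224866) = -450777*(-1/198828) + (127 - 576)*(-1/224866) = 150259/66276 - 449*(-1/224866) = 150259/66276 + 449/224866 = 16908949109/7451609508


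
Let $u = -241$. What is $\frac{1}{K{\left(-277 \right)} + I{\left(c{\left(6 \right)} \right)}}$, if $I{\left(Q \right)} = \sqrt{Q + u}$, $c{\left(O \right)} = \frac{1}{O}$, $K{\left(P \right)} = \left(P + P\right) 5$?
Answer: $- \frac{3324}{9207769} - \frac{17 i \sqrt{30}}{46038845} \approx -0.000361 - 2.0225 \cdot 10^{-6} i$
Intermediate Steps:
$K{\left(P \right)} = 10 P$ ($K{\left(P \right)} = 2 P 5 = 10 P$)
$I{\left(Q \right)} = \sqrt{-241 + Q}$ ($I{\left(Q \right)} = \sqrt{Q - 241} = \sqrt{-241 + Q}$)
$\frac{1}{K{\left(-277 \right)} + I{\left(c{\left(6 \right)} \right)}} = \frac{1}{10 \left(-277\right) + \sqrt{-241 + \frac{1}{6}}} = \frac{1}{-2770 + \sqrt{-241 + \frac{1}{6}}} = \frac{1}{-2770 + \sqrt{- \frac{1445}{6}}} = \frac{1}{-2770 + \frac{17 i \sqrt{30}}{6}}$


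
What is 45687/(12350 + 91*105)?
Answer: 45687/21905 ≈ 2.0857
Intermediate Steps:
45687/(12350 + 91*105) = 45687/(12350 + 9555) = 45687/21905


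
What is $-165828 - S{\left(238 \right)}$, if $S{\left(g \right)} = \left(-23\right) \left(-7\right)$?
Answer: $-165989$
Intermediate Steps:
$S{\left(g \right)} = 161$
$-165828 - S{\left(238 \right)} = -165828 - 161 = -165989$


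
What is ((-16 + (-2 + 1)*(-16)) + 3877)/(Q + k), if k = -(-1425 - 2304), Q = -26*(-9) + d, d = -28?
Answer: 3877/3935 ≈ 0.98526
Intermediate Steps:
Q = 206 (Q = -26*(-9) - 28 = 234 - 28 = 206)
k = 3729 (k = -1*(-3729) = 3729)
((-16 + (-2 + 1)*(-16)) + 3877)/(Q + k) = ((-16 + (-2 + 1)*(-16)) + 3877)/(206 + 3729) = ((-16 - 1*(-16)) + 3877)/3935 = ((-16 + 16) + 3877)*(1/3935) = (0 + 3877)*(1/3935) = 3877*(1/3935) = 3877/3935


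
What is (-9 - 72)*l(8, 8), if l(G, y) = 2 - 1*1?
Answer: -81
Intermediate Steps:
l(G, y) = 1 (l(G, y) = 2 - 1 = 1)
(-9 - 72)*l(8, 8) = (-9 - 72)*1 = -81*1 = -81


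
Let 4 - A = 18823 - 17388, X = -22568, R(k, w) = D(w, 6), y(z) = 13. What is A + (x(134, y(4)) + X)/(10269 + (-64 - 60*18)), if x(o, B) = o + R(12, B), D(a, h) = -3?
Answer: -13080312/9125 ≈ -1433.5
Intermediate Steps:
R(k, w) = -3
x(o, B) = -3 + o (x(o, B) = o - 3 = -3 + o)
A = -1431 (A = 4 - (18823 - 17388) = 4 - 1*1435 = 4 - 1435 = -1431)
A + (x(134, y(4)) + X)/(10269 + (-64 - 60*18)) = -1431 + ((-3 + 134) - 22568)/(10269 + (-64 - 60*18)) = -1431 + (131 - 22568)/(10269 + (-64 - 1080)) = -1431 - 22437/(10269 - 1144) = -1431 - 22437/9125 = -13080312/9125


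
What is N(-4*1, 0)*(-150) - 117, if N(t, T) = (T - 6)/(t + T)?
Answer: -342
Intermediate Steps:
N(t, T) = (-6 + T)/(T + t)
N(-4*1, 0)*(-150) - 117 = ((-6 + 0)/(0 - 4*1))*(-150) - 117 = (-6/(0 - 4))*(-150) - 117 = (-6/(-4))*(-150) - 117 = -¼*(-6)*(-150) - 117 = (3/2)*(-150) - 117 = -225 - 117 = -342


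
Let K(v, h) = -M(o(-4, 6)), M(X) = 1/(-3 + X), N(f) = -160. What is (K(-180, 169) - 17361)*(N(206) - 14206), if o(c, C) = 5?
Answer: 249415309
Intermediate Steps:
K(v, h) = -½ (K(v, h) = -1/(-3 + 5) = -1/2 = -1*½ = -½)
(K(-180, 169) - 17361)*(N(206) - 14206) = (-½ - 17361)*(-160 - 14206) = -34723/2*(-14366) = 249415309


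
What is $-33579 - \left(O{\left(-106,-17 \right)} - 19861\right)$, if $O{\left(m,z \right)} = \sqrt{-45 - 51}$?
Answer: $-13718 - 4 i \sqrt{6} \approx -13718.0 - 9.798 i$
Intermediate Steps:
$O{\left(m,z \right)} = 4 i \sqrt{6}$ ($O{\left(m,z \right)} = \sqrt{-96} = 4 i \sqrt{6}$)
$-33579 - \left(O{\left(-106,-17 \right)} - 19861\right) = -33579 - \left(4 i \sqrt{6} - 19861\right) = -33579 - \left(-19861 + 4 i \sqrt{6}\right) = -33579 + \left(19861 - 4 i \sqrt{6}\right) = -13718 - 4 i \sqrt{6}$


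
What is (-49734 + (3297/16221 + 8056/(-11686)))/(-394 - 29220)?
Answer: 1571266643073/935598093014 ≈ 1.6794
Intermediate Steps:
(-49734 + (3297/16221 + 8056/(-11686)))/(-394 - 29220) = (-49734 + (3297*(1/16221) + 8056*(-1/11686)))/(-29614) = (-49734 + (1099/5407 - 4028/5843))*(-1/29614) = (-49734 - 15357939/31593101)*(-1/29614) = -1571266643073/31593101*(-1/29614) = 1571266643073/935598093014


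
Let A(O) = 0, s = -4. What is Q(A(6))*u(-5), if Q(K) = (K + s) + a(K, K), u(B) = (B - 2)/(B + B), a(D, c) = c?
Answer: -14/5 ≈ -2.8000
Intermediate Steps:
u(B) = (-2 + B)/(2*B) (u(B) = (-2 + B)/((2*B)) = (-2 + B)*(1/(2*B)) = (-2 + B)/(2*B))
Q(K) = -4 + 2*K (Q(K) = (K - 4) + K = (-4 + K) + K = -4 + 2*K)
Q(A(6))*u(-5) = (-4 + 2*0)*((½)*(-2 - 5)/(-5)) = (-4 + 0)*((½)*(-⅕)*(-7)) = -4*7/10 = -14/5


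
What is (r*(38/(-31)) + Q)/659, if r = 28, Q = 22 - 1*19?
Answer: -971/20429 ≈ -0.047530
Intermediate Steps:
Q = 3 (Q = 22 - 19 = 3)
(r*(38/(-31)) + Q)/659 = (28*(38/(-31)) + 3)/659 = (28*(38*(-1/31)) + 3)*(1/659) = (28*(-38/31) + 3)*(1/659) = (-1064/31 + 3)*(1/659) = -971/31*1/659 = -971/20429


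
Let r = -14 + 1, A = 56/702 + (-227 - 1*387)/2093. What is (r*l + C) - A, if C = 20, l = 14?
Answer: -9142712/56511 ≈ -161.79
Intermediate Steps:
A = -12070/56511 (A = 56*(1/702) + (-227 - 387)*(1/2093) = 28/351 - 614*1/2093 = 28/351 - 614/2093 = -12070/56511 ≈ -0.21359)
r = -13
(r*l + C) - A = (-13*14 + 20) - 1*(-12070/56511) = (-182 + 20) + 12070/56511 = -162 + 12070/56511 = -9142712/56511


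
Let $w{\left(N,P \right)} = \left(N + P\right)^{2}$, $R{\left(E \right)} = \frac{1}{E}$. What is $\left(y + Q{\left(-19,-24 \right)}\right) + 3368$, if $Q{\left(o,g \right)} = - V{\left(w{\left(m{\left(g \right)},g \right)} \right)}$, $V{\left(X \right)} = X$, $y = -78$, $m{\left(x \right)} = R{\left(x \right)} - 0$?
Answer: $\frac{1562111}{576} \approx 2712.0$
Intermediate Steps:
$m{\left(x \right)} = \frac{1}{x}$ ($m{\left(x \right)} = \frac{1}{x} - 0 = \frac{1}{x} + 0 = \frac{1}{x}$)
$Q{\left(o,g \right)} = - \left(g + \frac{1}{g}\right)^{2}$ ($Q{\left(o,g \right)} = - \left(\frac{1}{g} + g\right)^{2} = - \left(g + \frac{1}{g}\right)^{2}$)
$\left(y + Q{\left(-19,-24 \right)}\right) + 3368 = \left(-78 - \frac{\left(1 + \left(-24\right)^{2}\right)^{2}}{576}\right) + 3368 = \left(-78 - \frac{\left(1 + 576\right)^{2}}{576}\right) + 3368 = \left(-78 - \frac{577^{2}}{576}\right) + 3368 = \left(-78 - \frac{1}{576} \cdot 332929\right) + 3368 = \left(-78 - \frac{332929}{576}\right) + 3368 = - \frac{377857}{576} + 3368 = \frac{1562111}{576}$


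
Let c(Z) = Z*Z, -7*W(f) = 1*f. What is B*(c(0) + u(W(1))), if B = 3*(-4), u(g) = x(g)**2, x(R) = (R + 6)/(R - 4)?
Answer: -20172/841 ≈ -23.986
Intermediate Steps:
x(R) = (6 + R)/(-4 + R)
W(f) = -f/7
u(g) = (6 + g)**2/(-4 + g)**2 (u(g) = ((6 + g)/(-4 + g))**2 = (6 + g)**2/(-4 + g)**2)
c(Z) = Z**2
B = -12
B*(c(0) + u(W(1))) = -12*(0**2 + (6 - 1/7*1)**2/(-4 - 1/7*1)**2) = -12*(0 + (6 - 1/7)**2/(-4 - 1/7)**2) = -12*(0 + (41/7)**2/(-29/7)**2) = -12*(0 + (49/841)*(1681/49)) = -12*(0 + 1681/841) = -12*1681/841 = -20172/841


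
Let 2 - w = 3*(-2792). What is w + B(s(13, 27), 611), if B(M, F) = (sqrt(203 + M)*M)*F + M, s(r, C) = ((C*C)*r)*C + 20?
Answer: 264277 + 156354289*sqrt(256102) ≈ 7.9126e+10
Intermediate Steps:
w = 8378 (w = 2 - 3*(-2792) = 2 - 1*(-8376) = 2 + 8376 = 8378)
s(r, C) = 20 + r*C**3 (s(r, C) = (C**2*r)*C + 20 = (r*C**2)*C + 20 = r*C**3 + 20 = 20 + r*C**3)
B(M, F) = M + F*M*sqrt(203 + M) (B(M, F) = (M*sqrt(203 + M))*F + M = F*M*sqrt(203 + M) + M = M + F*M*sqrt(203 + M))
w + B(s(13, 27), 611) = 8378 + (20 + 13*27**3)*(1 + 611*sqrt(203 + (20 + 13*27**3))) = 8378 + (20 + 13*19683)*(1 + 611*sqrt(203 + (20 + 13*19683))) = 8378 + (20 + 255879)*(1 + 611*sqrt(203 + (20 + 255879))) = 8378 + 255899*(1 + 611*sqrt(203 + 255899)) = 8378 + 255899*(1 + 611*sqrt(256102)) = 8378 + (255899 + 156354289*sqrt(256102)) = 264277 + 156354289*sqrt(256102)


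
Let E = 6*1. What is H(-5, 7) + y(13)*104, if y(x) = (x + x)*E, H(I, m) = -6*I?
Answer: 16254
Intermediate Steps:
E = 6
y(x) = 12*x (y(x) = (x + x)*6 = (2*x)*6 = 12*x)
H(-5, 7) + y(13)*104 = -6*(-5) + (12*13)*104 = 30 + 156*104 = 30 + 16224 = 16254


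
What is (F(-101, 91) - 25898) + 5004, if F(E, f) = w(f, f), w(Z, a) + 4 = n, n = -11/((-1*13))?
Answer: -271663/13 ≈ -20897.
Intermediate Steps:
n = 11/13 (n = -11/(-13) = -11*(-1/13) = 11/13 ≈ 0.84615)
w(Z, a) = -41/13 (w(Z, a) = -4 + 11/13 = -41/13)
F(E, f) = -41/13
(F(-101, 91) - 25898) + 5004 = (-41/13 - 25898) + 5004 = -336715/13 + 5004 = -271663/13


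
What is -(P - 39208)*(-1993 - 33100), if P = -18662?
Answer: -2030831910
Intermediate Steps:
-(P - 39208)*(-1993 - 33100) = -(-18662 - 39208)*(-1993 - 33100) = -(-57870)*(-35093) = -1*2030831910 = -2030831910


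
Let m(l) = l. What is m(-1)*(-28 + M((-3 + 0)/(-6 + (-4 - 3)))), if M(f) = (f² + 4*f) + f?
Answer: 4528/169 ≈ 26.793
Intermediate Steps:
M(f) = f² + 5*f
m(-1)*(-28 + M((-3 + 0)/(-6 + (-4 - 3)))) = -(-28 + ((-3 + 0)/(-6 + (-4 - 3)))*(5 + (-3 + 0)/(-6 + (-4 - 3)))) = -(-28 + (-3/(-6 - 7))*(5 - 3/(-6 - 7))) = -(-28 + (-3/(-13))*(5 - 3/(-13))) = -(-28 + (-3*(-1/13))*(5 - 3*(-1/13))) = -(-28 + 3*(5 + 3/13)/13) = -(-28 + (3/13)*(68/13)) = -(-28 + 204/169) = -1*(-4528/169) = 4528/169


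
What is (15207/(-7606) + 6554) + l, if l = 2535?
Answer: 69115727/7606 ≈ 9087.0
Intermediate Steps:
(15207/(-7606) + 6554) + l = (15207/(-7606) + 6554) + 2535 = (15207*(-1/7606) + 6554) + 2535 = (-15207/7606 + 6554) + 2535 = 49834517/7606 + 2535 = 69115727/7606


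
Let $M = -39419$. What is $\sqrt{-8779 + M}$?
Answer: $i \sqrt{48198} \approx 219.54 i$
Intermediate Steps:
$\sqrt{-8779 + M} = \sqrt{-8779 - 39419} = \sqrt{-48198} = i \sqrt{48198}$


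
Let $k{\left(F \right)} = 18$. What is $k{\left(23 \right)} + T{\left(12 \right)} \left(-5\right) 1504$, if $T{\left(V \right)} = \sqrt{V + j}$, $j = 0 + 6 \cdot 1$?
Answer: $18 - 22560 \sqrt{2} \approx -31887.0$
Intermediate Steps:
$j = 6$ ($j = 0 + 6 = 6$)
$T{\left(V \right)} = \sqrt{6 + V}$ ($T{\left(V \right)} = \sqrt{V + 6} = \sqrt{6 + V}$)
$k{\left(23 \right)} + T{\left(12 \right)} \left(-5\right) 1504 = 18 + \sqrt{6 + 12} \left(-5\right) 1504 = 18 + \sqrt{18} \left(-5\right) 1504 = 18 + 3 \sqrt{2} \left(-5\right) 1504 = 18 + - 15 \sqrt{2} \cdot 1504 = 18 - 22560 \sqrt{2}$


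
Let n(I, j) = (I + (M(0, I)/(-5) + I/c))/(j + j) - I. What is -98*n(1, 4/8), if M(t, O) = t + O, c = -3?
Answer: 784/15 ≈ 52.267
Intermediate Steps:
M(t, O) = O + t
n(I, j) = -I + 7*I/(30*j) (n(I, j) = (I + ((I + 0)/(-5) + I/(-3)))/(j + j) - I = (I + (I*(-⅕) + I*(-⅓)))/((2*j)) - I = (I + (-I/5 - I/3))*(1/(2*j)) - I = (I - 8*I/15)*(1/(2*j)) - I = (7*I/15)*(1/(2*j)) - I = 7*I/(30*j) - I = -I + 7*I/(30*j))
-98*n(1, 4/8) = -98*(-1*1 + (7/30)*1/(4/8)) = -98*(-1 + (7/30)*1/(4*(⅛))) = -98*(-1 + (7/30)*1/(½)) = -98*(-1 + (7/30)*1*2) = -98*(-1 + 7/15) = -98*(-8/15) = 784/15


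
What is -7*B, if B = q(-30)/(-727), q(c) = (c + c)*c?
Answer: 12600/727 ≈ 17.332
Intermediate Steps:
q(c) = 2*c² (q(c) = (2*c)*c = 2*c²)
B = -1800/727 (B = (2*(-30)²)/(-727) = (2*900)*(-1/727) = 1800*(-1/727) = -1800/727 ≈ -2.4759)
-7*B = -7*(-1800/727) = 12600/727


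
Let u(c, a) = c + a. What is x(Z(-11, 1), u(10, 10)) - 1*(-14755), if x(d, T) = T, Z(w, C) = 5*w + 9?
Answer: 14775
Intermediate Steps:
Z(w, C) = 9 + 5*w
u(c, a) = a + c
x(Z(-11, 1), u(10, 10)) - 1*(-14755) = (10 + 10) - 1*(-14755) = 20 + 14755 = 14775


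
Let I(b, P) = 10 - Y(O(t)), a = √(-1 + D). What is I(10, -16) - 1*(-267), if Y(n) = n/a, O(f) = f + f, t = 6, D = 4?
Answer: 277 - 4*√3 ≈ 270.07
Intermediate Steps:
a = √3 (a = √(-1 + 4) = √3 ≈ 1.7320)
O(f) = 2*f
Y(n) = n*√3/3 (Y(n) = n/(√3) = n*(√3/3) = n*√3/3)
I(b, P) = 10 - 4*√3 (I(b, P) = 10 - 2*6*√3/3 = 10 - 12*√3/3 = 10 - 4*√3)
I(10, -16) - 1*(-267) = (10 - 4*√3) - 1*(-267) = (10 - 4*√3) + 267 = 277 - 4*√3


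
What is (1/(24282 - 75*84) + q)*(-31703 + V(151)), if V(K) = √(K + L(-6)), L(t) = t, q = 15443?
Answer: -8803797143981/17982 + 277696027*√145/17982 ≈ -4.8940e+8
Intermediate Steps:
V(K) = √(-6 + K) (V(K) = √(K - 6) = √(-6 + K))
(1/(24282 - 75*84) + q)*(-31703 + V(151)) = (1/(24282 - 75*84) + 15443)*(-31703 + √(-6 + 151)) = (1/(24282 - 6300) + 15443)*(-31703 + √145) = (1/17982 + 15443)*(-31703 + √145) = 277696027*(-31703 + √145)/17982 = -8803797143981/17982 + 277696027*√145/17982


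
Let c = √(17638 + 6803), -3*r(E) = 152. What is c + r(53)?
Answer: -152/3 + √24441 ≈ 105.67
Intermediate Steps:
r(E) = -152/3 (r(E) = -⅓*152 = -152/3)
c = √24441 ≈ 156.34
c + r(53) = √24441 - 152/3 = -152/3 + √24441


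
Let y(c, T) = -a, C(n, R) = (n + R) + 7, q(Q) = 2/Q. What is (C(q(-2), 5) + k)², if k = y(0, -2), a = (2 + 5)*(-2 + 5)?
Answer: 100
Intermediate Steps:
C(n, R) = 7 + R + n (C(n, R) = (R + n) + 7 = 7 + R + n)
a = 21 (a = 7*3 = 21)
y(c, T) = -21 (y(c, T) = -1*21 = -21)
k = -21
(C(q(-2), 5) + k)² = ((7 + 5 + 2/(-2)) - 21)² = ((7 + 5 + 2*(-½)) - 21)² = ((7 + 5 - 1) - 21)² = (11 - 21)² = (-10)² = 100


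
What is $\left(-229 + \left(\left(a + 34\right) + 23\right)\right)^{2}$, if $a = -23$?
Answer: $38025$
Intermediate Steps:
$\left(-229 + \left(\left(a + 34\right) + 23\right)\right)^{2} = \left(-229 + \left(\left(-23 + 34\right) + 23\right)\right)^{2} = \left(-229 + \left(11 + 23\right)\right)^{2} = \left(-229 + 34\right)^{2} = \left(-195\right)^{2} = 38025$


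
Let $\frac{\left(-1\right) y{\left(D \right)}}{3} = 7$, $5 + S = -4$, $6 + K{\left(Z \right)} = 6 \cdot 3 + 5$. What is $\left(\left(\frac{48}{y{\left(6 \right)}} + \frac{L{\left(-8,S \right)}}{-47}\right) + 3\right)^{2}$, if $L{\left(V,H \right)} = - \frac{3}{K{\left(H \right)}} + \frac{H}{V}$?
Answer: $\frac{964537249}{2002025536} \approx 0.48178$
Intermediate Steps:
$K{\left(Z \right)} = 17$ ($K{\left(Z \right)} = -6 + \left(6 \cdot 3 + 5\right) = -6 + \left(18 + 5\right) = -6 + 23 = 17$)
$S = -9$ ($S = -5 - 4 = -9$)
$y{\left(D \right)} = -21$ ($y{\left(D \right)} = \left(-3\right) 7 = -21$)
$L{\left(V,H \right)} = - \frac{3}{17} + \frac{H}{V}$
$\left(\left(\frac{48}{y{\left(6 \right)}} + \frac{L{\left(-8,S \right)}}{-47}\right) + 3\right)^{2} = \left(\left(\frac{48}{-21} + \frac{- \frac{3}{17} - \frac{9}{-8}}{-47}\right) + 3\right)^{2} = \left(\left(48 \left(- \frac{1}{21}\right) + \left(- \frac{3}{17} - - \frac{9}{8}\right) \left(- \frac{1}{47}\right)\right) + 3\right)^{2} = \left(\left(- \frac{16}{7} + \left(- \frac{3}{17} + \frac{9}{8}\right) \left(- \frac{1}{47}\right)\right) + 3\right)^{2} = \left(\left(- \frac{16}{7} + \frac{129}{136} \left(- \frac{1}{47}\right)\right) + 3\right)^{2} = \left(\left(- \frac{16}{7} - \frac{129}{6392}\right) + 3\right)^{2} = \left(- \frac{103175}{44744} + 3\right)^{2} = \left(\frac{31057}{44744}\right)^{2} = \frac{964537249}{2002025536}$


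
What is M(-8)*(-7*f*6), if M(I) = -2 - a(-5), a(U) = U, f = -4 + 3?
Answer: 126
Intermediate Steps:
f = -1
M(I) = 3 (M(I) = -2 - 1*(-5) = -2 + 5 = 3)
M(-8)*(-7*f*6) = 3*(-7*(-1)*6) = 3*(7*6) = 3*42 = 126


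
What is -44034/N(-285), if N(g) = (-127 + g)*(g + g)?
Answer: -7339/39140 ≈ -0.18751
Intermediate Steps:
N(g) = 2*g*(-127 + g) (N(g) = (-127 + g)*(2*g) = 2*g*(-127 + g))
-44034/N(-285) = -44034*(-1/(570*(-127 - 285))) = -44034/(2*(-285)*(-412)) = -44034/234840 = -44034*1/234840 = -7339/39140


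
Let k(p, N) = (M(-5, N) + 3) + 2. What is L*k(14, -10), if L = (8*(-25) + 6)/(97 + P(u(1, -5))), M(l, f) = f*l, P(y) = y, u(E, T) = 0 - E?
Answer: -5335/48 ≈ -111.15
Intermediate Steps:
u(E, T) = -E
k(p, N) = 5 - 5*N (k(p, N) = (N*(-5) + 3) + 2 = (-5*N + 3) + 2 = (3 - 5*N) + 2 = 5 - 5*N)
L = -97/48 (L = (8*(-25) + 6)/(97 - 1*1) = (-200 + 6)/(97 - 1) = -194/96 = -194*1/96 = -97/48 ≈ -2.0208)
L*k(14, -10) = -97*(5 - 5*(-10))/48 = -97*(5 + 50)/48 = -97/48*55 = -5335/48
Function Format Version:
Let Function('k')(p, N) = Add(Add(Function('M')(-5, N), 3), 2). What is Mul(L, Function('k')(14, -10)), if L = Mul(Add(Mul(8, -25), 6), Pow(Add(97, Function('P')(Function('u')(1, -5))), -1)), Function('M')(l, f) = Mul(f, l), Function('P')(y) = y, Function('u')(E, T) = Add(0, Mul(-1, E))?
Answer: Rational(-5335, 48) ≈ -111.15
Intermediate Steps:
Function('u')(E, T) = Mul(-1, E)
Function('k')(p, N) = Add(5, Mul(-5, N)) (Function('k')(p, N) = Add(Add(Mul(N, -5), 3), 2) = Add(Add(Mul(-5, N), 3), 2) = Add(Add(3, Mul(-5, N)), 2) = Add(5, Mul(-5, N)))
L = Rational(-97, 48) (L = Mul(Add(Mul(8, -25), 6), Pow(Add(97, Mul(-1, 1)), -1)) = Mul(Add(-200, 6), Pow(Add(97, -1), -1)) = Mul(-194, Pow(96, -1)) = Mul(-194, Rational(1, 96)) = Rational(-97, 48) ≈ -2.0208)
Mul(L, Function('k')(14, -10)) = Mul(Rational(-97, 48), Add(5, Mul(-5, -10))) = Mul(Rational(-97, 48), Add(5, 50)) = Mul(Rational(-97, 48), 55) = Rational(-5335, 48)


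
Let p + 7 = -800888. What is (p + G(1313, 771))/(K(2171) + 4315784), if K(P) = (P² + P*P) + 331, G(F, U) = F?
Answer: -799582/13742597 ≈ -0.058183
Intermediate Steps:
p = -800895 (p = -7 - 800888 = -800895)
K(P) = 331 + 2*P² (K(P) = (P² + P²) + 331 = 2*P² + 331 = 331 + 2*P²)
(p + G(1313, 771))/(K(2171) + 4315784) = (-800895 + 1313)/((331 + 2*2171²) + 4315784) = -799582/((331 + 2*4713241) + 4315784) = -799582/((331 + 9426482) + 4315784) = -799582/(9426813 + 4315784) = -799582/13742597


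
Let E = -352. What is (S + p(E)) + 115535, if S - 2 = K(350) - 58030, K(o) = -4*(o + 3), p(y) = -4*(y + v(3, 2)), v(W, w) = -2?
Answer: 57511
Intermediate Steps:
p(y) = 8 - 4*y (p(y) = -4*(y - 2) = -4*(-2 + y) = 8 - 4*y)
K(o) = -12 - 4*o (K(o) = -4*(3 + o) = -12 - 4*o)
S = -59440 (S = 2 + ((-12 - 4*350) - 58030) = 2 + ((-12 - 1400) - 58030) = 2 + (-1412 - 58030) = 2 - 59442 = -59440)
(S + p(E)) + 115535 = (-59440 + (8 - 4*(-352))) + 115535 = (-59440 + (8 + 1408)) + 115535 = (-59440 + 1416) + 115535 = -58024 + 115535 = 57511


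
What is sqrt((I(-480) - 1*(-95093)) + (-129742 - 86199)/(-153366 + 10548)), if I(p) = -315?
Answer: sqrt(1933215917232210)/142818 ≈ 307.86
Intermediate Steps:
sqrt((I(-480) - 1*(-95093)) + (-129742 - 86199)/(-153366 + 10548)) = sqrt((-315 - 1*(-95093)) + (-129742 - 86199)/(-153366 + 10548)) = sqrt((-315 + 95093) - 215941/(-142818)) = sqrt(94778 - 215941*(-1/142818)) = sqrt(94778 + 215941/142818) = sqrt(13536220345/142818) = sqrt(1933215917232210)/142818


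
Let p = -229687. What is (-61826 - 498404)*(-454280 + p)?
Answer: 383178832410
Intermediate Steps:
(-61826 - 498404)*(-454280 + p) = (-61826 - 498404)*(-454280 - 229687) = -560230*(-683967) = 383178832410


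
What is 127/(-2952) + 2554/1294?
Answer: 3687535/1909944 ≈ 1.9307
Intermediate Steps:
127/(-2952) + 2554/1294 = 127*(-1/2952) + 2554*(1/1294) = -127/2952 + 1277/647 = 3687535/1909944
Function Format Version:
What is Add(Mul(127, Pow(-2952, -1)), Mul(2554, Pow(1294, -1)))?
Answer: Rational(3687535, 1909944) ≈ 1.9307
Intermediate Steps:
Add(Mul(127, Pow(-2952, -1)), Mul(2554, Pow(1294, -1))) = Add(Mul(127, Rational(-1, 2952)), Mul(2554, Rational(1, 1294))) = Add(Rational(-127, 2952), Rational(1277, 647)) = Rational(3687535, 1909944)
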